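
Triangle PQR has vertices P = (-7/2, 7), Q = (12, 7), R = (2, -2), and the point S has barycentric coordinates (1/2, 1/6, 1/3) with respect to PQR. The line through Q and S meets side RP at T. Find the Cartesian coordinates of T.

Line QS meets RP where the Q-coordinate vanishes; zeroing S's Q-weight and renormalizing leaves R, P-weights 1/3 : 1/2 → (2/5, 3/5).
So T = (2/5)·R + (3/5)·P = (-13/10, 17/5).

(-13/10, 17/5)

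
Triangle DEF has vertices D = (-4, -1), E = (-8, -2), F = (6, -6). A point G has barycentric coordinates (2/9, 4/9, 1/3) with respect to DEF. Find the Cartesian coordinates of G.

(-22/9, -28/9)

G = (2/9)·D + (4/9)·E + (1/3)·F.
x-coordinate: (2/9)·(-4) + (4/9)·(-8) + (1/3)·6 = -22/9.
y-coordinate: (2/9)·(-1) + (4/9)·(-2) + (1/3)·(-6) = -28/9.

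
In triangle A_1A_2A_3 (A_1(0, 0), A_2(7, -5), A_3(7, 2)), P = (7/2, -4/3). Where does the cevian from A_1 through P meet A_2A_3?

Barycentric coordinates of P with respect to A_1A_2A_3: (1/2, 1/3, 1/6).
On side A_2A_3 the A_1-coordinate is zero; dropping P's A_1-weight 1/2 and renormalizing the remaining 1/3 : 1/6 gives weights 2/3, 1/3 on A_2, A_3.
Q = (2/3)·(7, -5) + (1/3)·(7, 2) = (7, -8/3).

(7, -8/3)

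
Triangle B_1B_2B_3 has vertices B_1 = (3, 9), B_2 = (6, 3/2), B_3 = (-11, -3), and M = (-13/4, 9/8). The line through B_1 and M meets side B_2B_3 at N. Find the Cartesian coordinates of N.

(-16/3, -3/2)

Barycentric coordinates of M with respect to B_1B_2B_3: (1/4, 1/4, 1/2).
On side B_2B_3 the B_1-coordinate is zero; dropping M's B_1-weight 1/4 and renormalizing the remaining 1/4 : 1/2 gives weights 1/3, 2/3 on B_2, B_3.
N = (1/3)·(6, 3/2) + (2/3)·(-11, -3) = (-16/3, -3/2).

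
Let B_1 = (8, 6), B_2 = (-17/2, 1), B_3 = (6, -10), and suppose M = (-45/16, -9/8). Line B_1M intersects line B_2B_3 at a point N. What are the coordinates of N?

Barycentric coordinates of M with respect to B_1B_2B_3: (1/8, 5/8, 1/4).
On side B_2B_3 the B_1-coordinate is zero; dropping M's B_1-weight 1/8 and renormalizing the remaining 5/8 : 1/4 gives weights 5/7, 2/7 on B_2, B_3.
N = (5/7)·(-17/2, 1) + (2/7)·(6, -10) = (-61/14, -15/7).

(-61/14, -15/7)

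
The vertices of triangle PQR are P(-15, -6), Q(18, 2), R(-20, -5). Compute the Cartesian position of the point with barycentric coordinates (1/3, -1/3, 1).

(-31, -23/3)

S = (1/3)·P + (-1/3)·Q + 1·R.
x-coordinate: (1/3)·(-15) + (-1/3)·18 + 1·(-20) = -31.
y-coordinate: (1/3)·(-6) + (-1/3)·2 + 1·(-5) = -23/3.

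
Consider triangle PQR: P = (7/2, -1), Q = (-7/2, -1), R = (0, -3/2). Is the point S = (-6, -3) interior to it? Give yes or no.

Barycentric coordinates of S: (-33/14, -9/14, 4).
The three coordinates are negative, negative, positive; a point is interior exactly when all three are positive.

no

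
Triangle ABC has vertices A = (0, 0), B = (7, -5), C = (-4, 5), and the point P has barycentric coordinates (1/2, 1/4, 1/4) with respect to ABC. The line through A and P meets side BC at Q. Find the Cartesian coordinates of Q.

(3/2, 0)

Line AP meets BC where the A-coordinate vanishes; zeroing P's A-weight and renormalizing leaves B, C-weights 1/4 : 1/4 → (1/2, 1/2).
So Q = (1/2)·B + (1/2)·C = (3/2, 0).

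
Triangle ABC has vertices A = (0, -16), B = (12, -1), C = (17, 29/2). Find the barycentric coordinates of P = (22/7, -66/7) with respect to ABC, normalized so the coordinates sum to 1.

Signed area of the reference triangle: [ABC] = ½·(0·(-1−(29/2)) + 12·(29/2−(-16)) + 17·(-16−(-1))) = ½·(0 + 366 − 255) = 111/2.
[PBC] = ½·((22/7)·(-1−(29/2)) + 12·(29/2−(-66/7)) + 17·(-66/7−(-1))) = ½·(-341/7 + 2010/7 − 1003/7) = 333/7, so the A-coordinate is (333/7)/(111/2) = 6/7.
[APC] = ½·(0·(-66/7−(29/2)) + (22/7)·(29/2−(-16)) + 17·(-16−(-66/7))) = ½·(0 + 671/7 − 782/7) = -111/14, so the B-coordinate is -1/7.
[ABP] = ½·(0·(-1−(-66/7)) + 12·(-66/7−(-16)) + (22/7)·(-16−(-1))) = ½·(0 + 552/7 − 330/7) = 111/7, so the C-coordinate is 2/7.
Check: 6/7 − 1/7 + 2/7 = 1.

(6/7, -1/7, 2/7)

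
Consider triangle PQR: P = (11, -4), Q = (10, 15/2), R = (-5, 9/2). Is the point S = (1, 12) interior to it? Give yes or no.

no

Barycentric coordinates of S: (-7/13, 38/39, 22/39).
The three coordinates are negative, positive, positive; a point is interior exactly when all three are positive.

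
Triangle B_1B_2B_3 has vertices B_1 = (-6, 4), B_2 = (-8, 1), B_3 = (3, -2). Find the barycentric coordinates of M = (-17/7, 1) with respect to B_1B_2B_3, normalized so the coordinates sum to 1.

(3/7, 1/7, 3/7)

Signed area of the reference triangle: [B_1B_2B_3] = ½·((-6)·(1−(-2)) + (-8)·(-2−4) + 3·(4−1)) = ½·(-18 + 48 + 9) = 39/2.
[MB_2B_3] = ½·((-17/7)·(1−(-2)) + (-8)·(-2−1) + 3·(1−1)) = ½·(-51/7 + 24 + 0) = 117/14, so the B_1-coordinate is (117/14)/(39/2) = 3/7.
[B_1MB_3] = ½·((-6)·(1−(-2)) + (-17/7)·(-2−4) + 3·(4−1)) = ½·(-18 + 102/7 + 9) = 39/14, so the B_2-coordinate is 1/7.
[B_1B_2M] = ½·((-6)·(1−1) + (-8)·(1−4) + (-17/7)·(4−1)) = ½·(0 + 24 − 51/7) = 117/14, so the B_3-coordinate is 3/7.
Check: 3/7 + 1/7 + 3/7 = 1.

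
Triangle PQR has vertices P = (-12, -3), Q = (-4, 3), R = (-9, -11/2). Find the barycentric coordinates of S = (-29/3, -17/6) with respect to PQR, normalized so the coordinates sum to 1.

(1/2, 1/6, 1/3)

Signed area of the reference triangle: [PQR] = ½·((-12)·(3−(-11/2)) + (-4)·(-11/2−(-3)) + (-9)·(-3−3)) = ½·(-102 + 10 + 54) = -19.
[SQR] = ½·((-29/3)·(3−(-11/2)) + (-4)·(-11/2−(-17/6)) + (-9)·(-17/6−3)) = ½·(-493/6 + 32/3 + 105/2) = -19/2, so the P-coordinate is (-19/2)/(-19) = 1/2.
[PSR] = ½·((-12)·(-17/6−(-11/2)) + (-29/3)·(-11/2−(-3)) + (-9)·(-3−(-17/6))) = ½·(-32 + 145/6 + 3/2) = -19/6, so the Q-coordinate is 1/6.
[PQS] = ½·((-12)·(3−(-17/6)) + (-4)·(-17/6−(-3)) + (-29/3)·(-3−3)) = ½·(-70 − 2/3 + 58) = -19/3, so the R-coordinate is 1/3.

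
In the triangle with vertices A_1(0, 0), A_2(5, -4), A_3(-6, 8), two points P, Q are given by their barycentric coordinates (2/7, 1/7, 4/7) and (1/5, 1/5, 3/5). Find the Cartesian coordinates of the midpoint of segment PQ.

Barycentric coordinates of the midpoint are the average: (17/70, 6/35, 41/70).
Converting: (17/70)·A_1 + (6/35)·A_2 + (41/70)·A_3 = (-93/35, 4).

(-93/35, 4)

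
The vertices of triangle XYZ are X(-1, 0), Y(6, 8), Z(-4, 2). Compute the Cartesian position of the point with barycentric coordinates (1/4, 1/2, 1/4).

(7/4, 9/2)

W = (1/4)·X + (1/2)·Y + (1/4)·Z.
x-coordinate: (1/4)·(-1) + (1/2)·6 + (1/4)·(-4) = 7/4.
y-coordinate: (1/4)·0 + (1/2)·8 + (1/4)·2 = 9/2.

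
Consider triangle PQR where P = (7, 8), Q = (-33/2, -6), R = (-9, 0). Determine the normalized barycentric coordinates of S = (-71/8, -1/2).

(1/8, 1/4, 5/8)

Signed area of the reference triangle: [PQR] = ½·(7·(-6−0) + (-33/2)·(0−8) + (-9)·(8−(-6))) = ½·(-42 + 132 − 126) = -18.
[SQR] = ½·((-71/8)·(-6−0) + (-33/2)·(0−(-1/2)) + (-9)·(-1/2−(-6))) = ½·(213/4 − 33/4 − 99/2) = -9/4, so the P-coordinate is (-9/4)/(-18) = 1/8.
[PSR] = ½·(7·(-1/2−0) + (-71/8)·(0−8) + (-9)·(8−(-1/2))) = ½·(-7/2 + 71 − 153/2) = -9/2, so the Q-coordinate is 1/4.
[PQS] = ½·(7·(-6−(-1/2)) + (-33/2)·(-1/2−8) + (-71/8)·(8−(-6))) = ½·(-77/2 + 561/4 − 497/4) = -45/4, so the R-coordinate is 5/8.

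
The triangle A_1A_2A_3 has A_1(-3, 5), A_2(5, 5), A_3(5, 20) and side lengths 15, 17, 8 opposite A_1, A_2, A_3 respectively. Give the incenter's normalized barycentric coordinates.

(3/8, 17/40, 1/5)

The incenter has barycentric coordinates proportional to the opposite side lengths: (15 : 17 : 8).
Normalizing by 15+17+8 = 40 gives (3/8, 17/40, 1/5).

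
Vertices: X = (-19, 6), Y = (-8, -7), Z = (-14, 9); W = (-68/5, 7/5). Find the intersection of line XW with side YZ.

(-10, -5/3)

Barycentric coordinates of W with respect to XYZ: (2/5, 2/5, 1/5).
On side YZ the X-coordinate is zero; dropping W's X-weight 2/5 and renormalizing the remaining 2/5 : 1/5 gives weights 2/3, 1/3 on Y, Z.
V = (2/3)·(-8, -7) + (1/3)·(-14, 9) = (-10, -5/3).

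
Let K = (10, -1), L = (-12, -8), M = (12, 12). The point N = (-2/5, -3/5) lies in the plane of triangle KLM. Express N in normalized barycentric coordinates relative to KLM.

(1/5, 1/2, 3/10)

Signed area of the reference triangle: [KLM] = ½·(10·(-8−12) + (-12)·(12−(-1)) + 12·(-1−(-8))) = ½·(-200 − 156 + 84) = -136.
[NLM] = ½·((-2/5)·(-8−12) + (-12)·(12−(-3/5)) + 12·(-3/5−(-8))) = ½·(8 − 756/5 + 444/5) = -136/5, so the K-coordinate is (-136/5)/(-136) = 1/5.
[KNM] = ½·(10·(-3/5−12) + (-2/5)·(12−(-1)) + 12·(-1−(-3/5))) = ½·(-126 − 26/5 − 24/5) = -68, so the L-coordinate is 1/2.
[KLN] = ½·(10·(-8−(-3/5)) + (-12)·(-3/5−(-1)) + (-2/5)·(-1−(-8))) = ½·(-74 − 24/5 − 14/5) = -204/5, so the M-coordinate is 3/10.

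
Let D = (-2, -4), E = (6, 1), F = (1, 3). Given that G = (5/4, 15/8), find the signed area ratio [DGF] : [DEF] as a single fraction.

1/8

[DEF] = ½·((-2)·(1−3) + 6·(3−(-4)) + 1·(-4−1)) = ½·(4 + 42 − 5) = 41/2.
[DGF] = ½·((-2)·(15/8−3) + (5/4)·(3−(-4)) + 1·(-4−(15/8))) = ½·(9/4 + 35/4 − 47/8) = 41/16, so the ratio is (41/16)/(41/2) = 1/8.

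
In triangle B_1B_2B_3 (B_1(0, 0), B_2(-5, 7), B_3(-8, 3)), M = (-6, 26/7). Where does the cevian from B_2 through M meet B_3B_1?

(-32/5, 12/5)

Barycentric coordinates of M with respect to B_1B_2B_3: (1/7, 2/7, 4/7).
On side B_3B_1 the B_2-coordinate is zero; dropping M's B_2-weight 2/7 and renormalizing the remaining 4/7 : 1/7 gives weights 4/5, 1/5 on B_3, B_1.
N = (4/5)·(-8, 3) + (1/5)·(0, 0) = (-32/5, 12/5).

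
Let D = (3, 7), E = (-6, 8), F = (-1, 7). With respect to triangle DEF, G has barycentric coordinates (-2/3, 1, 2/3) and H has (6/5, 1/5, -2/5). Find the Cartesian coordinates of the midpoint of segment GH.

Barycentric coordinates of the midpoint are the average: (4/15, 3/5, 2/15).
Converting: (4/15)·D + (3/5)·E + (2/15)·F = (-44/15, 38/5).

(-44/15, 38/5)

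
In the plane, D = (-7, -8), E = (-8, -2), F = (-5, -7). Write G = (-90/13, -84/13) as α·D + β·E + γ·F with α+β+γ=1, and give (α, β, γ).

(8/13, 3/13, 2/13)

Signed area of the reference triangle: [DEF] = ½·((-7)·(-2−(-7)) + (-8)·(-7−(-8)) + (-5)·(-8−(-2))) = ½·(-35 − 8 + 30) = -13/2.
[GEF] = ½·((-90/13)·(-2−(-7)) + (-8)·(-7−(-84/13)) + (-5)·(-84/13−(-2))) = ½·(-450/13 + 56/13 + 290/13) = -4, so the D-coordinate is (-4)/(-13/2) = 8/13.
[DGF] = ½·((-7)·(-84/13−(-7)) + (-90/13)·(-7−(-8)) + (-5)·(-8−(-84/13))) = ½·(-49/13 − 90/13 + 100/13) = -3/2, so the E-coordinate is 3/13.
[DEG] = ½·((-7)·(-2−(-84/13)) + (-8)·(-84/13−(-8)) + (-90/13)·(-8−(-2))) = ½·(-406/13 − 160/13 + 540/13) = -1, so the F-coordinate is 2/13.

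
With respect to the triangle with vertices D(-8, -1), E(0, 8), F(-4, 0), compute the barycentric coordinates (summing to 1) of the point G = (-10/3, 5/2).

(1/6, 1/3, 1/2)

Signed area of the reference triangle: [DEF] = ½·((-8)·(8−0) + 0·(0−(-1)) + (-4)·(-1−8)) = ½·(-64 + 0 + 36) = -14.
[GEF] = ½·((-10/3)·(8−0) + 0·(0−(5/2)) + (-4)·(5/2−8)) = ½·(-80/3 + 0 + 22) = -7/3, so the D-coordinate is (-7/3)/(-14) = 1/6.
[DGF] = ½·((-8)·(5/2−0) + (-10/3)·(0−(-1)) + (-4)·(-1−(5/2))) = ½·(-20 − 10/3 + 14) = -14/3, so the E-coordinate is 1/3.
[DEG] = ½·((-8)·(8−(5/2)) + 0·(5/2−(-1)) + (-10/3)·(-1−8)) = ½·(-44 + 0 + 30) = -7, so the F-coordinate is 1/2.
Check: 1/6 + 1/3 + 1/2 = 1.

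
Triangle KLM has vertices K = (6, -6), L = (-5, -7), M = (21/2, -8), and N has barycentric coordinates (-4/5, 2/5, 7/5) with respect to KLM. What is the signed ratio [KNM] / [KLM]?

The signed ratio [KNM]/[KLM] equals the barycentric coordinate of N at vertex L, which is 2/5.

2/5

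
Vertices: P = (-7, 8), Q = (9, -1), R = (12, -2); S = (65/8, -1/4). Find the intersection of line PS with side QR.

(72/7, -10/7)

Barycentric coordinates of S with respect to PQR: (1/8, 1/2, 3/8).
On side QR the P-coordinate is zero; dropping S's P-weight 1/8 and renormalizing the remaining 1/2 : 3/8 gives weights 4/7, 3/7 on Q, R.
T = (4/7)·(9, -1) + (3/7)·(12, -2) = (72/7, -10/7).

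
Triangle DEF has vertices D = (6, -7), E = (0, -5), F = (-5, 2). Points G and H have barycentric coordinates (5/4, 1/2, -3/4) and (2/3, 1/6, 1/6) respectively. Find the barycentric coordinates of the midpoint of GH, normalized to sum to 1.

(23/24, 1/3, -7/24)

Since both coordinate triples sum to 1, the midpoint's barycentrics are the componentwise average.
(5/4+2/3)/2 = 23/24; similarly 1/3 and -7/24.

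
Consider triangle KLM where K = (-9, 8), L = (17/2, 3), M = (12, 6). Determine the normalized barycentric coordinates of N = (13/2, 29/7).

Signed area of the reference triangle: [KLM] = ½·((-9)·(3−6) + (17/2)·(6−8) + 12·(8−3)) = ½·(27 − 17 + 60) = 35.
[NLM] = ½·((13/2)·(3−6) + (17/2)·(6−(29/7)) + 12·(29/7−3)) = ½·(-39/2 + 221/14 + 96/7) = 5, so the K-coordinate is 5/35 = 1/7.
[KNM] = ½·((-9)·(29/7−6) + (13/2)·(6−8) + 12·(8−(29/7))) = ½·(117/7 − 13 + 324/7) = 25, so the L-coordinate is 5/7.
[KLN] = ½·((-9)·(3−(29/7)) + (17/2)·(29/7−8) + (13/2)·(8−3)) = ½·(72/7 − 459/14 + 65/2) = 5, so the M-coordinate is 1/7.
Check: 1/7 + 5/7 + 1/7 = 1.

(1/7, 5/7, 1/7)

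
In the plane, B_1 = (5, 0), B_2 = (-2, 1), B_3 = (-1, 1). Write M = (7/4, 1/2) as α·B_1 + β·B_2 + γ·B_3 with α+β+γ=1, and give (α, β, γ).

Signed area of the reference triangle: [B_1B_2B_3] = ½·(5·(1−1) + (-2)·(1−0) + (-1)·(0−1)) = ½·(0 − 2 + 1) = -1/2.
[MB_2B_3] = ½·((7/4)·(1−1) + (-2)·(1−(1/2)) + (-1)·(1/2−1)) = ½·(0 − 1 + 1/2) = -1/4, so the B_1-coordinate is (-1/4)/(-1/2) = 1/2.
[B_1MB_3] = ½·(5·(1/2−1) + (7/4)·(1−0) + (-1)·(0−(1/2))) = ½·(-5/2 + 7/4 + 1/2) = -1/8, so the B_2-coordinate is 1/4.
[B_1B_2M] = ½·(5·(1−(1/2)) + (-2)·(1/2−0) + (7/4)·(0−1)) = ½·(5/2 − 1 − 7/4) = -1/8, so the B_3-coordinate is 1/4.

(1/2, 1/4, 1/4)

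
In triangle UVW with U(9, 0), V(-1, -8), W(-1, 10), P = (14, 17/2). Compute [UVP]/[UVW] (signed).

1/4

[UVW] = ½·(9·(-8−10) + (-1)·(10−0) + (-1)·(0−(-8))) = ½·(-162 − 10 − 8) = -90.
[UVP] = ½·(9·(-8−(17/2)) + (-1)·(17/2−0) + 14·(0−(-8))) = ½·(-297/2 − 17/2 + 112) = -45/2, so the ratio is (-45/2)/(-90) = 1/4.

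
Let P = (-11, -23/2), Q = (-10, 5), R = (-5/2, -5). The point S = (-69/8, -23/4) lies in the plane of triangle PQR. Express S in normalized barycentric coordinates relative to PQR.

(1/2, 1/4, 1/4)

Signed area of the reference triangle: [PQR] = ½·((-11)·(5−(-5)) + (-10)·(-5−(-23/2)) + (-5/2)·(-23/2−5)) = ½·(-110 − 65 + 165/4) = -535/8.
[SQR] = ½·((-69/8)·(5−(-5)) + (-10)·(-5−(-23/4)) + (-5/2)·(-23/4−5)) = ½·(-345/4 − 15/2 + 215/8) = -535/16, so the P-coordinate is (-535/16)/(-535/8) = 1/2.
[PSR] = ½·((-11)·(-23/4−(-5)) + (-69/8)·(-5−(-23/2)) + (-5/2)·(-23/2−(-23/4))) = ½·(33/4 − 897/16 + 115/8) = -535/32, so the Q-coordinate is 1/4.
[PQS] = ½·((-11)·(5−(-23/4)) + (-10)·(-23/4−(-23/2)) + (-69/8)·(-23/2−5)) = ½·(-473/4 − 115/2 + 2277/16) = -535/32, so the R-coordinate is 1/4.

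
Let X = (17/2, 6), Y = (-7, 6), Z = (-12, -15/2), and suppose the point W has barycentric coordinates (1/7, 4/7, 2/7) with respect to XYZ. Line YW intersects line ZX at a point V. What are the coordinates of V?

Line YW meets ZX where the Y-coordinate vanishes; zeroing W's Y-weight and renormalizing leaves Z, X-weights 2/7 : 1/7 → (2/3, 1/3).
So V = (2/3)·Z + (1/3)·X = (-31/6, -3).

(-31/6, -3)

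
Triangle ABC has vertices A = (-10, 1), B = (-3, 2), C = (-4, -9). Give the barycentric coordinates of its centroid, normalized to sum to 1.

The centroid is the average of the vertices, so each weight is 1/3.

(1/3, 1/3, 1/3)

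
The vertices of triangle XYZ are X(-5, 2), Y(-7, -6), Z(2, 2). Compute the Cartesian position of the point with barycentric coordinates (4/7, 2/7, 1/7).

W = (4/7)·X + (2/7)·Y + (1/7)·Z.
x-coordinate: (4/7)·(-5) + (2/7)·(-7) + (1/7)·2 = -32/7.
y-coordinate: (4/7)·2 + (2/7)·(-6) + (1/7)·2 = -2/7.

(-32/7, -2/7)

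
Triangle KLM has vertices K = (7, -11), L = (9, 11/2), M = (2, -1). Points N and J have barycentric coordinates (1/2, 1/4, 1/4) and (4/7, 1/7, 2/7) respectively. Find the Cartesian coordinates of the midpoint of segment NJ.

Barycentric coordinates of the midpoint are the average: (15/28, 11/56, 15/56).
Converting: (15/28)·K + (11/56)·L + (15/56)·M = (339/56, -569/112).

(339/56, -569/112)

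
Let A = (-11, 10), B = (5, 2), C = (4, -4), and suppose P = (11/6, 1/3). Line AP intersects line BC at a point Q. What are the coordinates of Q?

(22/5, -8/5)

Barycentric coordinates of P with respect to ABC: (1/6, 1/3, 1/2).
On side BC the A-coordinate is zero; dropping P's A-weight 1/6 and renormalizing the remaining 1/3 : 1/2 gives weights 2/5, 3/5 on B, C.
Q = (2/5)·(5, 2) + (3/5)·(4, -4) = (22/5, -8/5).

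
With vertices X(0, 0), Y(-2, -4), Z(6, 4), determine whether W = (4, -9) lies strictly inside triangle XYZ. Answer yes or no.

no

Barycentric coordinates of W: (-11/2, 35/8, 17/8).
The three coordinates are negative, positive, positive; a point is interior exactly when all three are positive.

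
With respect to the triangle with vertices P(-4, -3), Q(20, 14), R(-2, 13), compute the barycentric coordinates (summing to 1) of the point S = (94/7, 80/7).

(1/7, 5/7, 1/7)

Signed area of the reference triangle: [PQR] = ½·((-4)·(14−13) + 20·(13−(-3)) + (-2)·(-3−14)) = ½·(-4 + 320 + 34) = 175.
[SQR] = ½·((94/7)·(14−13) + 20·(13−(80/7)) + (-2)·(80/7−14)) = ½·(94/7 + 220/7 + 36/7) = 25, so the P-coordinate is 25/175 = 1/7.
[PSR] = ½·((-4)·(80/7−13) + (94/7)·(13−(-3)) + (-2)·(-3−(80/7))) = ½·(44/7 + 1504/7 + 202/7) = 125, so the Q-coordinate is 5/7.
[PQS] = ½·((-4)·(14−(80/7)) + 20·(80/7−(-3)) + (94/7)·(-3−14)) = ½·(-72/7 + 2020/7 − 1598/7) = 25, so the R-coordinate is 1/7.
Check: 1/7 + 5/7 + 1/7 = 1.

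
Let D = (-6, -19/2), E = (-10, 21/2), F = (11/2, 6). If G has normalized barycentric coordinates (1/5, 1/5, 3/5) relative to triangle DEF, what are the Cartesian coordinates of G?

(1/10, 19/5)

G = (1/5)·D + (1/5)·E + (3/5)·F.
x-coordinate: (1/5)·(-6) + (1/5)·(-10) + (3/5)·(11/2) = 1/10.
y-coordinate: (1/5)·(-19/2) + (1/5)·(21/2) + (3/5)·6 = 19/5.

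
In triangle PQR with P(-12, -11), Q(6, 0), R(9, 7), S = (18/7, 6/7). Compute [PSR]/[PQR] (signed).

[PQR] = ½·((-12)·(0−7) + 6·(7−(-11)) + 9·(-11−0)) = ½·(84 + 108 − 99) = 93/2.
[PSR] = ½·((-12)·(6/7−7) + (18/7)·(7−(-11)) + 9·(-11−(6/7))) = ½·(516/7 + 324/7 − 747/7) = 93/14, so the ratio is (93/14)/(93/2) = 1/7.

1/7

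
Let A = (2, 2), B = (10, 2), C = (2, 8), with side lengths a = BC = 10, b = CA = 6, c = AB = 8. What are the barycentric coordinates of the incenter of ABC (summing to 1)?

(5/12, 1/4, 1/3)

The incenter has barycentric coordinates proportional to the opposite side lengths: (10 : 6 : 8).
Normalizing by 10+6+8 = 24 gives (5/12, 1/4, 1/3).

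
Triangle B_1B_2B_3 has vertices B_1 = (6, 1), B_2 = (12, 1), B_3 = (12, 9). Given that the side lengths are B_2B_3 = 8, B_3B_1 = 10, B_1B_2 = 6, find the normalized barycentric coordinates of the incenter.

The incenter has barycentric coordinates proportional to the opposite side lengths: (8 : 10 : 6).
Normalizing by 8+10+6 = 24 gives (1/3, 5/12, 1/4).

(1/3, 5/12, 1/4)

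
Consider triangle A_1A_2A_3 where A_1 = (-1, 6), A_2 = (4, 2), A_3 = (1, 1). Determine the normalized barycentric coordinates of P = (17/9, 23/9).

(2/9, 4/9, 1/3)

Signed area of the reference triangle: [A_1A_2A_3] = ½·((-1)·(2−1) + 4·(1−6) + 1·(6−2)) = ½·(-1 − 20 + 4) = -17/2.
[PA_2A_3] = ½·((17/9)·(2−1) + 4·(1−(23/9)) + 1·(23/9−2)) = ½·(17/9 − 56/9 + 5/9) = -17/9, so the A_1-coordinate is (-17/9)/(-17/2) = 2/9.
[A_1PA_3] = ½·((-1)·(23/9−1) + (17/9)·(1−6) + 1·(6−(23/9))) = ½·(-14/9 − 85/9 + 31/9) = -34/9, so the A_2-coordinate is 4/9.
[A_1A_2P] = ½·((-1)·(2−(23/9)) + 4·(23/9−6) + (17/9)·(6−2)) = ½·(5/9 − 124/9 + 68/9) = -17/6, so the A_3-coordinate is 1/3.
Check: 2/9 + 4/9 + 1/3 = 1.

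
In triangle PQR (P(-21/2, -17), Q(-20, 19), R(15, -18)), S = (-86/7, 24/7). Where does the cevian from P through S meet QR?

(-13, 58/5)

Barycentric coordinates of S with respect to PQR: (2/7, 4/7, 1/7).
On side QR the P-coordinate is zero; dropping S's P-weight 2/7 and renormalizing the remaining 4/7 : 1/7 gives weights 4/5, 1/5 on Q, R.
T = (4/5)·(-20, 19) + (1/5)·(15, -18) = (-13, 58/5).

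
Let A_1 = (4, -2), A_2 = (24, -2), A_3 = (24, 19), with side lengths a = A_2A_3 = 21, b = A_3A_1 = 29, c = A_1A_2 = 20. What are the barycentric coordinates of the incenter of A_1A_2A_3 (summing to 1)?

The incenter has barycentric coordinates proportional to the opposite side lengths: (21 : 29 : 20).
Normalizing by 21+29+20 = 70 gives (3/10, 29/70, 2/7).

(3/10, 29/70, 2/7)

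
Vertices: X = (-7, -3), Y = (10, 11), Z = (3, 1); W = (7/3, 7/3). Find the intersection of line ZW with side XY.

(3/2, 4)

Barycentric coordinates of W with respect to XYZ: (2/9, 2/9, 5/9).
On side XY the Z-coordinate is zero; dropping W's Z-weight 5/9 and renormalizing the remaining 2/9 : 2/9 gives weights 1/2, 1/2 on X, Y.
V = (1/2)·(-7, -3) + (1/2)·(10, 11) = (3/2, 4).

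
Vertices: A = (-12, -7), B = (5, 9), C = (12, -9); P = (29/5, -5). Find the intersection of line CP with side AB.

(-7/2, 1)

Barycentric coordinates of P with respect to ABC: (1/5, 1/5, 3/5).
On side AB the C-coordinate is zero; dropping P's C-weight 3/5 and renormalizing the remaining 1/5 : 1/5 gives weights 1/2, 1/2 on A, B.
Q = (1/2)·(-12, -7) + (1/2)·(5, 9) = (-7/2, 1).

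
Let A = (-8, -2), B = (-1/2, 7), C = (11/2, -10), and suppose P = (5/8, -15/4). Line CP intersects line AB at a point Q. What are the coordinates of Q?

(-17/4, 5/2)

Barycentric coordinates of P with respect to ABC: (1/4, 1/4, 1/2).
On side AB the C-coordinate is zero; dropping P's C-weight 1/2 and renormalizing the remaining 1/4 : 1/4 gives weights 1/2, 1/2 on A, B.
Q = (1/2)·(-8, -2) + (1/2)·(-1/2, 7) = (-17/4, 5/2).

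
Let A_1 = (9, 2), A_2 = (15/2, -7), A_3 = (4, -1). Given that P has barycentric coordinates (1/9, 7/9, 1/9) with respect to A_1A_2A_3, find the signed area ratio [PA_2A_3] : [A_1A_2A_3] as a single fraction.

1/9

The signed ratio [PA_2A_3]/[A_1A_2A_3] equals the barycentric coordinate of P at vertex A_1, which is 1/9.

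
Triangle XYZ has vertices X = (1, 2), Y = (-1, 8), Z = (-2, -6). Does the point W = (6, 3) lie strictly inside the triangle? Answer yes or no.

Barycentric coordinates of W: (103/34, -37/34, -16/17).
The three coordinates are positive, negative, negative; a point is interior exactly when all three are positive.

no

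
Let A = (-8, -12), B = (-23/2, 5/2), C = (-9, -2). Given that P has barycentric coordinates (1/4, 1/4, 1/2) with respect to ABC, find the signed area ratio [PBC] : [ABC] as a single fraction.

The signed ratio [PBC]/[ABC] equals the barycentric coordinate of P at vertex A, which is 1/4.

1/4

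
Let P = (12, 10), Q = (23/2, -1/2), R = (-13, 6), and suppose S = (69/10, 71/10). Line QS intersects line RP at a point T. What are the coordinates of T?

Barycentric coordinates of S with respect to PQR: (3/5, 1/5, 1/5).
On side RP the Q-coordinate is zero; dropping S's Q-weight 1/5 and renormalizing the remaining 1/5 : 3/5 gives weights 1/4, 3/4 on R, P.
T = (1/4)·(-13, 6) + (3/4)·(12, 10) = (23/4, 9).

(23/4, 9)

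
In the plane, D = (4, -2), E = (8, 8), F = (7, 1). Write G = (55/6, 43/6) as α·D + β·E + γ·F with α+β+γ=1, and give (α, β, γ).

Signed area of the reference triangle: [DEF] = ½·(4·(8−1) + 8·(1−(-2)) + 7·(-2−8)) = ½·(28 + 24 − 70) = -9.
[GEF] = ½·((55/6)·(8−1) + 8·(1−(43/6)) + 7·(43/6−8)) = ½·(385/6 − 148/3 − 35/6) = 9/2, so the D-coordinate is (9/2)/(-9) = -1/2.
[DGF] = ½·(4·(43/6−1) + (55/6)·(1−(-2)) + 7·(-2−(43/6))) = ½·(74/3 + 55/2 − 385/6) = -6, so the E-coordinate is 2/3.
[DEG] = ½·(4·(8−(43/6)) + 8·(43/6−(-2)) + (55/6)·(-2−8)) = ½·(10/3 + 220/3 − 275/3) = -15/2, so the F-coordinate is 5/6.

(-1/2, 2/3, 5/6)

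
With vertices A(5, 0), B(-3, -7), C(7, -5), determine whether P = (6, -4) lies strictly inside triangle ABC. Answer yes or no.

yes

Barycentric coordinates of P: (2/9, 1/18, 13/18).
The three coordinates are positive, positive, positive; a point is interior exactly when all three are positive.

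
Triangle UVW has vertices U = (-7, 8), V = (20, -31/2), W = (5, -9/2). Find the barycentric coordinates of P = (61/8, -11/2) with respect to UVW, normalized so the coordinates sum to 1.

(1/4, 3/8, 3/8)

Signed area of the reference triangle: [UVW] = ½·((-7)·(-31/2−(-9/2)) + 20·(-9/2−8) + 5·(8−(-31/2))) = ½·(77 − 250 + 235/2) = -111/4.
[PVW] = ½·((61/8)·(-31/2−(-9/2)) + 20·(-9/2−(-11/2)) + 5·(-11/2−(-31/2))) = ½·(-671/8 + 20 + 50) = -111/16, so the U-coordinate is (-111/16)/(-111/4) = 1/4.
[UPW] = ½·((-7)·(-11/2−(-9/2)) + (61/8)·(-9/2−8) + 5·(8−(-11/2))) = ½·(7 − 1525/16 + 135/2) = -333/32, so the V-coordinate is 3/8.
[UVP] = ½·((-7)·(-31/2−(-11/2)) + 20·(-11/2−8) + (61/8)·(8−(-31/2))) = ½·(70 − 270 + 2867/16) = -333/32, so the W-coordinate is 3/8.
Check: 1/4 + 3/8 + 3/8 = 1.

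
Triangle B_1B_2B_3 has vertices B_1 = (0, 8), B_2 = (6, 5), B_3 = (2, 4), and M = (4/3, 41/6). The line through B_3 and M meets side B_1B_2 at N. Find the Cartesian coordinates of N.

Barycentric coordinates of M with respect to B_1B_2B_3: (2/3, 1/6, 1/6).
On side B_1B_2 the B_3-coordinate is zero; dropping M's B_3-weight 1/6 and renormalizing the remaining 2/3 : 1/6 gives weights 4/5, 1/5 on B_1, B_2.
N = (4/5)·(0, 8) + (1/5)·(6, 5) = (6/5, 37/5).

(6/5, 37/5)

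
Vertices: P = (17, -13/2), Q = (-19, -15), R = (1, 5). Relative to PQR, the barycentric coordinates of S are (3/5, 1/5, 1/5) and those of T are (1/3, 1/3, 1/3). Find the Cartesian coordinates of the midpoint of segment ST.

(47/15, -57/10)

Barycentric coordinates of the midpoint are the average: (7/15, 4/15, 4/15).
Converting: (7/15)·P + (4/15)·Q + (4/15)·R = (47/15, -57/10).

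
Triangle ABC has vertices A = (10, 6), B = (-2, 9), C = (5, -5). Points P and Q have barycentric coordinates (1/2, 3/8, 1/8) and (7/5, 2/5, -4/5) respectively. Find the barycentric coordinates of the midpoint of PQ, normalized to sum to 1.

Since both coordinate triples sum to 1, the midpoint's barycentrics are the componentwise average.
(1/2+7/5)/2 = 19/20; similarly 31/80 and -27/80.

(19/20, 31/80, -27/80)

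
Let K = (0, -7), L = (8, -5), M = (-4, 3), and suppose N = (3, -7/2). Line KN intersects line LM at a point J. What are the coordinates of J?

Barycentric coordinates of N with respect to KLM: (1/4, 1/2, 1/4).
On side LM the K-coordinate is zero; dropping N's K-weight 1/4 and renormalizing the remaining 1/2 : 1/4 gives weights 2/3, 1/3 on L, M.
J = (2/3)·(8, -5) + (1/3)·(-4, 3) = (4, -7/3).

(4, -7/3)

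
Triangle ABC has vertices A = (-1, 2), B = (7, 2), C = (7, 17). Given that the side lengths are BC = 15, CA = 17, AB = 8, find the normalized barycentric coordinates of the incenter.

(3/8, 17/40, 1/5)

The incenter has barycentric coordinates proportional to the opposite side lengths: (15 : 17 : 8).
Normalizing by 15+17+8 = 40 gives (3/8, 17/40, 1/5).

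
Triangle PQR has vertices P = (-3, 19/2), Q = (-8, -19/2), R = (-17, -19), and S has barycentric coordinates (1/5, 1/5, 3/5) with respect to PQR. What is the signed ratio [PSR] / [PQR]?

1/5

The signed ratio [PSR]/[PQR] equals the barycentric coordinate of S at vertex Q, which is 1/5.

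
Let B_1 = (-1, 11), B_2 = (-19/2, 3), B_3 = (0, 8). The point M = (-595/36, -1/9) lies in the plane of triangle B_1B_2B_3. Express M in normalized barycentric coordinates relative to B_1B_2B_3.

Signed area of the reference triangle: [B_1B_2B_3] = ½·((-1)·(3−8) + (-19/2)·(8−11) + 0·(11−3)) = ½·(5 + 57/2 + 0) = 67/4.
[MB_2B_3] = ½·((-595/36)·(3−8) + (-19/2)·(8−(-1/9)) + 0·(-1/9−3)) = ½·(2975/36 − 1387/18 + 0) = 67/24, so the B_1-coordinate is (67/24)/(67/4) = 1/6.
[B_1MB_3] = ½·((-1)·(-1/9−8) + (-595/36)·(8−11) + 0·(11−(-1/9))) = ½·(73/9 + 595/12 + 0) = 2077/72, so the B_2-coordinate is 31/18.
[B_1B_2M] = ½·((-1)·(3−(-1/9)) + (-19/2)·(-1/9−11) + (-595/36)·(11−3)) = ½·(-28/9 + 950/9 − 1190/9) = -134/9, so the B_3-coordinate is -8/9.
Check: 1/6 + 31/18 − 8/9 = 1.

(1/6, 31/18, -8/9)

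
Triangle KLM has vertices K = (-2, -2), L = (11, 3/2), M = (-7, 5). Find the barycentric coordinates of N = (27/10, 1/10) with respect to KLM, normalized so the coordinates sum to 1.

(1/2, 2/5, 1/10)

Signed area of the reference triangle: [KLM] = ½·((-2)·(3/2−5) + 11·(5−(-2)) + (-7)·(-2−(3/2))) = ½·(7 + 77 + 49/2) = 217/4.
[NLM] = ½·((27/10)·(3/2−5) + 11·(5−(1/10)) + (-7)·(1/10−(3/2))) = ½·(-189/20 + 539/10 + 49/5) = 217/8, so the K-coordinate is (217/8)/(217/4) = 1/2.
[KNM] = ½·((-2)·(1/10−5) + (27/10)·(5−(-2)) + (-7)·(-2−(1/10))) = ½·(49/5 + 189/10 + 147/10) = 217/10, so the L-coordinate is 2/5.
[KLN] = ½·((-2)·(3/2−(1/10)) + 11·(1/10−(-2)) + (27/10)·(-2−(3/2))) = ½·(-14/5 + 231/10 − 189/20) = 217/40, so the M-coordinate is 1/10.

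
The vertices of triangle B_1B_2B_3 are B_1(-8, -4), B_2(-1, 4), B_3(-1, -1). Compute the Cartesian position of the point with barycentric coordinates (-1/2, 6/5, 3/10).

(5/2, 13/2)

M = (-1/2)·B_1 + (6/5)·B_2 + (3/10)·B_3.
x-coordinate: (-1/2)·(-8) + (6/5)·(-1) + (3/10)·(-1) = 5/2.
y-coordinate: (-1/2)·(-4) + (6/5)·4 + (3/10)·(-1) = 13/2.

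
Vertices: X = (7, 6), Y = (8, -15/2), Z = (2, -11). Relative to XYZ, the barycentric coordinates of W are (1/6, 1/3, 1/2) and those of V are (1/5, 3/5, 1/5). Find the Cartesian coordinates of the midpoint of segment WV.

Barycentric coordinates of the midpoint are the average: (11/60, 7/15, 7/20).
Converting: (11/60)·X + (7/15)·Y + (7/20)·Z = (343/60, -25/4).

(343/60, -25/4)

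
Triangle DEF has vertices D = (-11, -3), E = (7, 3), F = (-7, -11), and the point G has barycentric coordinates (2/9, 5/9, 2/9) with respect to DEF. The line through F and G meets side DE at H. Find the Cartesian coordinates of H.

Line FG meets DE where the F-coordinate vanishes; zeroing G's F-weight and renormalizing leaves D, E-weights 2/9 : 5/9 → (2/7, 5/7).
So H = (2/7)·D + (5/7)·E = (13/7, 9/7).

(13/7, 9/7)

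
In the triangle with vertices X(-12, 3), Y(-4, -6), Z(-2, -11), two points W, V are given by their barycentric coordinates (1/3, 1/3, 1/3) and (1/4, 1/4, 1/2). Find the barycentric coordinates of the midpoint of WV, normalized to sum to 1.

Since both coordinate triples sum to 1, the midpoint's barycentrics are the componentwise average.
(1/3+1/4)/2 = 7/24; similarly 7/24 and 5/12.

(7/24, 7/24, 5/12)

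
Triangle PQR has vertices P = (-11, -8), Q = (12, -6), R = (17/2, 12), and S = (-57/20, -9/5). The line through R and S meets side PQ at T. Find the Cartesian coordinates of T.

Barycentric coordinates of S with respect to PQR: (3/5, 1/10, 3/10).
On side PQ the R-coordinate is zero; dropping S's R-weight 3/10 and renormalizing the remaining 3/5 : 1/10 gives weights 6/7, 1/7 on P, Q.
T = (6/7)·(-11, -8) + (1/7)·(12, -6) = (-54/7, -54/7).

(-54/7, -54/7)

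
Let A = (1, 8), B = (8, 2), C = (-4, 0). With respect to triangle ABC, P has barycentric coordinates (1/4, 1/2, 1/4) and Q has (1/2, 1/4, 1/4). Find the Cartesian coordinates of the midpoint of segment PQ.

Barycentric coordinates of the midpoint are the average: (3/8, 3/8, 1/4).
Converting: (3/8)·A + (3/8)·B + (1/4)·C = (19/8, 15/4).

(19/8, 15/4)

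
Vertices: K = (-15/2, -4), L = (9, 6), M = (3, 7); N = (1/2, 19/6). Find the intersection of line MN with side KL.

Barycentric coordinates of N with respect to KLM: (1/3, 1/6, 1/2).
On side KL the M-coordinate is zero; dropping N's M-weight 1/2 and renormalizing the remaining 1/3 : 1/6 gives weights 2/3, 1/3 on K, L.
J = (2/3)·(-15/2, -4) + (1/3)·(9, 6) = (-2, -2/3).

(-2, -2/3)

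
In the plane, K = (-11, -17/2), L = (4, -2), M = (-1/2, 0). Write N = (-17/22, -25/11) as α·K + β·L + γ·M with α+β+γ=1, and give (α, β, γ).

(2/11, 4/11, 5/11)

Signed area of the reference triangle: [KLM] = ½·((-11)·(-2−0) + 4·(0−(-17/2)) + (-1/2)·(-17/2−(-2))) = ½·(22 + 34 + 13/4) = 237/8.
[NLM] = ½·((-17/22)·(-2−0) + 4·(0−(-25/11)) + (-1/2)·(-25/11−(-2))) = ½·(17/11 + 100/11 + 3/22) = 237/44, so the K-coordinate is (237/44)/(237/8) = 2/11.
[KNM] = ½·((-11)·(-25/11−0) + (-17/22)·(0−(-17/2)) + (-1/2)·(-17/2−(-25/11))) = ½·(25 − 289/44 + 137/44) = 237/22, so the L-coordinate is 4/11.
[KLN] = ½·((-11)·(-2−(-25/11)) + 4·(-25/11−(-17/2)) + (-17/22)·(-17/2−(-2))) = ½·(-3 + 274/11 + 221/44) = 1185/88, so the M-coordinate is 5/11.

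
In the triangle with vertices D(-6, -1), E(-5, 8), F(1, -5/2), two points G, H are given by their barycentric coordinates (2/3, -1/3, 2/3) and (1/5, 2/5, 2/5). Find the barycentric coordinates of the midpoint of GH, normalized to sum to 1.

Since both coordinate triples sum to 1, the midpoint's barycentrics are the componentwise average.
(2/3+1/5)/2 = 13/30; similarly 1/30 and 8/15.

(13/30, 1/30, 8/15)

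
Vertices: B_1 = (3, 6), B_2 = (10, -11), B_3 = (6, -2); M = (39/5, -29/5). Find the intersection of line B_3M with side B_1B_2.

(33/4, -27/4)

Barycentric coordinates of M with respect to B_1B_2B_3: (1/5, 3/5, 1/5).
On side B_1B_2 the B_3-coordinate is zero; dropping M's B_3-weight 1/5 and renormalizing the remaining 1/5 : 3/5 gives weights 1/4, 3/4 on B_1, B_2.
N = (1/4)·(3, 6) + (3/4)·(10, -11) = (33/4, -27/4).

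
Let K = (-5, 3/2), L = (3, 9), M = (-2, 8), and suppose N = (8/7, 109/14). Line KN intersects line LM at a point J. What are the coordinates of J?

Barycentric coordinates of N with respect to KLM: (1/7, 5/7, 1/7).
On side LM the K-coordinate is zero; dropping N's K-weight 1/7 and renormalizing the remaining 5/7 : 1/7 gives weights 5/6, 1/6 on L, M.
J = (5/6)·(3, 9) + (1/6)·(-2, 8) = (13/6, 53/6).

(13/6, 53/6)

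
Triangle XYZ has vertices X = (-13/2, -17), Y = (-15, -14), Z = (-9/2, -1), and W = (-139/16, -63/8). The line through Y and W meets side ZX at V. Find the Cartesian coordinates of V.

(-49/10, -21/5)

Barycentric coordinates of W with respect to XYZ: (1/8, 3/8, 1/2).
On side ZX the Y-coordinate is zero; dropping W's Y-weight 3/8 and renormalizing the remaining 1/2 : 1/8 gives weights 4/5, 1/5 on Z, X.
V = (4/5)·(-9/2, -1) + (1/5)·(-13/2, -17) = (-49/10, -21/5).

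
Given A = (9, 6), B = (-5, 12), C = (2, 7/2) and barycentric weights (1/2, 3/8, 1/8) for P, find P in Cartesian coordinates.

(23/8, 127/16)

P = (1/2)·A + (3/8)·B + (1/8)·C.
x-coordinate: (1/2)·9 + (3/8)·(-5) + (1/8)·2 = 23/8.
y-coordinate: (1/2)·6 + (3/8)·12 + (1/8)·(7/2) = 127/16.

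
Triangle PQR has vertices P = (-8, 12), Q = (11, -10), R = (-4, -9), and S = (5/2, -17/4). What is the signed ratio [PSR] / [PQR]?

[PQR] = ½·((-8)·(-10−(-9)) + 11·(-9−12) + (-4)·(12−(-10))) = ½·(8 − 231 − 88) = -311/2.
[PSR] = ½·((-8)·(-17/4−(-9)) + (5/2)·(-9−12) + (-4)·(12−(-17/4))) = ½·(-38 − 105/2 − 65) = -311/4, so the ratio is (-311/4)/(-311/2) = 1/2.

1/2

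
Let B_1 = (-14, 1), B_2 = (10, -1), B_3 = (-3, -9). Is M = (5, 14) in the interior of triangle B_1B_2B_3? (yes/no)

Barycentric coordinates of M: (235/218, 333/218, -175/109).
The three coordinates are positive, positive, negative; a point is interior exactly when all three are positive.

no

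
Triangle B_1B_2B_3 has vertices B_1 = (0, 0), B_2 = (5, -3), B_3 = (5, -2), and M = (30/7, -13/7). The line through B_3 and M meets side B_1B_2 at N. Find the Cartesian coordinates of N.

Barycentric coordinates of M with respect to B_1B_2B_3: (1/7, 1/7, 5/7).
On side B_1B_2 the B_3-coordinate is zero; dropping M's B_3-weight 5/7 and renormalizing the remaining 1/7 : 1/7 gives weights 1/2, 1/2 on B_1, B_2.
N = (1/2)·(0, 0) + (1/2)·(5, -3) = (5/2, -3/2).

(5/2, -3/2)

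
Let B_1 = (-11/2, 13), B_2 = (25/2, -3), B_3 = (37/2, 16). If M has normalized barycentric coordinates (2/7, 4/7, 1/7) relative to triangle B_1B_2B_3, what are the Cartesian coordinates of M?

M = (2/7)·B_1 + (4/7)·B_2 + (1/7)·B_3.
x-coordinate: (2/7)·(-11/2) + (4/7)·(25/2) + (1/7)·(37/2) = 115/14.
y-coordinate: (2/7)·13 + (4/7)·(-3) + (1/7)·16 = 30/7.

(115/14, 30/7)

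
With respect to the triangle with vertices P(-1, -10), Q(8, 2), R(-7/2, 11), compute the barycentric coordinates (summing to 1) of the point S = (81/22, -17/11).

(4/11, 6/11, 1/11)

Signed area of the reference triangle: [PQR] = ½·((-1)·(2−11) + 8·(11−(-10)) + (-7/2)·(-10−2)) = ½·(9 + 168 + 42) = 219/2.
[SQR] = ½·((81/22)·(2−11) + 8·(11−(-17/11)) + (-7/2)·(-17/11−2)) = ½·(-729/22 + 1104/11 + 273/22) = 438/11, so the P-coordinate is (438/11)/(219/2) = 4/11.
[PSR] = ½·((-1)·(-17/11−11) + (81/22)·(11−(-10)) + (-7/2)·(-10−(-17/11))) = ½·(138/11 + 1701/22 + 651/22) = 657/11, so the Q-coordinate is 6/11.
[PQS] = ½·((-1)·(2−(-17/11)) + 8·(-17/11−(-10)) + (81/22)·(-10−2)) = ½·(-39/11 + 744/11 − 486/11) = 219/22, so the R-coordinate is 1/11.
Check: 4/11 + 6/11 + 1/11 = 1.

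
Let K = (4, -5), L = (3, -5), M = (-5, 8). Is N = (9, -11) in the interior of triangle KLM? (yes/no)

Barycentric coordinates of N: (30/13, -11/13, -6/13).
The three coordinates are positive, negative, negative; a point is interior exactly when all three are positive.

no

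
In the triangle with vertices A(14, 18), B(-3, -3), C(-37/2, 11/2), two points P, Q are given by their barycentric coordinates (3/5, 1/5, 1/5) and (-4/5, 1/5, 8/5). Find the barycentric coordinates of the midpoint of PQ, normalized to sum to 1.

(-1/10, 1/5, 9/10)

Since both coordinate triples sum to 1, the midpoint's barycentrics are the componentwise average.
(3/5+-4/5)/2 = -1/10; similarly 1/5 and 9/10.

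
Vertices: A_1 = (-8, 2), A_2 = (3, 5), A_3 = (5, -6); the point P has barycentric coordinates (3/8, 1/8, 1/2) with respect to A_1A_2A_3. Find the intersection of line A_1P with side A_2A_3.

(23/5, -19/5)

Line A_1P meets A_2A_3 where the A_1-coordinate vanishes; zeroing P's A_1-weight and renormalizing leaves A_2, A_3-weights 1/8 : 1/2 → (1/5, 4/5).
So Q = (1/5)·A_2 + (4/5)·A_3 = (23/5, -19/5).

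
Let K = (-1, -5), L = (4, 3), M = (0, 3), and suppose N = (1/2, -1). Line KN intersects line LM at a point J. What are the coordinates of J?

(2, 3)

Barycentric coordinates of N with respect to KLM: (1/2, 1/4, 1/4).
On side LM the K-coordinate is zero; dropping N's K-weight 1/2 and renormalizing the remaining 1/4 : 1/4 gives weights 1/2, 1/2 on L, M.
J = (1/2)·(4, 3) + (1/2)·(0, 3) = (2, 3).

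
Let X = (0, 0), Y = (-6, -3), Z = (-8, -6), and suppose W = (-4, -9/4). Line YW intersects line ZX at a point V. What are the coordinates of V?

(-2, -3/2)

Barycentric coordinates of W with respect to XYZ: (3/8, 1/2, 1/8).
On side ZX the Y-coordinate is zero; dropping W's Y-weight 1/2 and renormalizing the remaining 1/8 : 3/8 gives weights 1/4, 3/4 on Z, X.
V = (1/4)·(-8, -6) + (3/4)·(0, 0) = (-2, -3/2).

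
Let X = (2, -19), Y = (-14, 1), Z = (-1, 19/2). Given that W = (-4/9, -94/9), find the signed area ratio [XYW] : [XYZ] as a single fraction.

2/9

[XYZ] = ½·(2·(1−(19/2)) + (-14)·(19/2−(-19)) + (-1)·(-19−1)) = ½·(-17 − 399 + 20) = -198.
[XYW] = ½·(2·(1−(-94/9)) + (-14)·(-94/9−(-19)) + (-4/9)·(-19−1)) = ½·(206/9 − 1078/9 + 80/9) = -44, so the ratio is (-44)/(-198) = 2/9.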